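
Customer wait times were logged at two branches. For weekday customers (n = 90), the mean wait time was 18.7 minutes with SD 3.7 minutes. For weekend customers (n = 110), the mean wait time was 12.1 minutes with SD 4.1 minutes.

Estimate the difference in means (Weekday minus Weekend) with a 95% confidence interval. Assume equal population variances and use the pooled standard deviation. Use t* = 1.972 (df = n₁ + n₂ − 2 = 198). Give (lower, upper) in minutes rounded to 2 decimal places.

(5.50, 7.70)

s_p = √[((n₁−1)s₁² + (n₂−1)s₂²)/(n₁+n₂−2)] = √[(89·3.7² + 109·4.1²)/198] = 3.9252.
SE = 3.9252·√(1/90 + 1/110) = 0.5579.
With t* = 1.972, margin = 1.972 × 0.5579 = 1.1002.
x̄₁ − x̄₂ = 18.7 − 12.1 = 6.6000; interval 6.6000 ± 1.1002 = (5.50, 7.70).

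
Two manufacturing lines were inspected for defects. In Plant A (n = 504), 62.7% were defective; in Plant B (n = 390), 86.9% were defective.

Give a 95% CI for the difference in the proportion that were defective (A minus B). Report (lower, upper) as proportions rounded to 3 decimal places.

Each SE is √(p̂(1−p̂)/n): √(0.6270·0.3730/504) = 0.02154 and √(0.8690·0.1310/390) = 0.01708.
SE(p̂₁ − p̂₂) = √(SE₁² + SE₂²) = √(0.0004639716 + 0.0002917264) = 0.02749, since the two samples are independent.
At 95% confidence z* = 1.960; margin = 1.960 × 0.02749 = 0.05388.
The difference is 0.6270 − 0.8690 = -0.2420, so the interval is -0.2420 ± 0.05388 = (-0.296, -0.188).

(-0.296, -0.188)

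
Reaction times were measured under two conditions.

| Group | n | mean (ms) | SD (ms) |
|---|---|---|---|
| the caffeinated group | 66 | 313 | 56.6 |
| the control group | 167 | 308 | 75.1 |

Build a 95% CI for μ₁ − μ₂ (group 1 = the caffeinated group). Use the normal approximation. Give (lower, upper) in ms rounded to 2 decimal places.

Standard errors of each mean: 56.6/√66 = 6.9670 and 75.1/√167 = 5.8114.
SE(x̄₁ − x̄₂) = √(6.9670² + 5.8114²) = 9.0726 for independent samples with unequal variances.
With z* = 1.960, the margin is 1.960 × 9.0726 = 17.7823.
x̄₁ − x̄₂ = 313 − 308 = 5.0000; the interval is 5.0000 ± 17.7823 = (-12.78, 22.78).

(-12.78, 22.78)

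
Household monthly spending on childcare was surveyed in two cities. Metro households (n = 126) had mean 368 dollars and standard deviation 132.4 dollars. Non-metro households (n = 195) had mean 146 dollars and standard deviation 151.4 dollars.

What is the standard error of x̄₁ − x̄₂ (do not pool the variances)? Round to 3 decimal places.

16.021

Standard errors of each mean: 132.4/√126 = 11.7951 and 151.4/√195 = 10.8420.
SE(x̄₁ − x̄₂) = √(11.7951² + 10.8420²) = 16.0210 for independent samples with unequal variances.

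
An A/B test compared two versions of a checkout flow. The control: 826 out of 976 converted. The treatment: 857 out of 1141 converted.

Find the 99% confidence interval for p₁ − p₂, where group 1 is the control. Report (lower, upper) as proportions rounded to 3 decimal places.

First, p̂₁ = 826/976 = 0.8463; p̂₂ = 857/1141 = 0.7511.
The two standard errors are √(0.8463×0.1537/976) = 0.01154 and √(0.7511×0.2489/1141) = 0.01280.
Because the samples are independent, SE_diff = √(0.01154² + 0.01280²) = 0.01723.
Using z* = 2.576 for 99%, ME = 2.576 × 0.01723 = 0.04438.
p̂₁ − p̂₂ = 0.0952; interval 0.0952 ± 0.04438 gives (0.051, 0.140).

(0.051, 0.140)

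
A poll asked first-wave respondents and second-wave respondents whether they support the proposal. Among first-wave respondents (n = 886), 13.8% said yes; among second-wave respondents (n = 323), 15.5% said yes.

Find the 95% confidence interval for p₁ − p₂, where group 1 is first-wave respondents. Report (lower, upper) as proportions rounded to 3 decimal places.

(-0.063, 0.029)

The two standard errors are √(0.1380×0.8620/886) = 0.01159 and √(0.1550×0.8450/323) = 0.02014.
Because the samples are independent, SE_diff = √(0.01159² + 0.02014²) = 0.02324.
Using z* = 1.960 for 95%, ME = 1.960 × 0.02324 = 0.04555.
p̂₁ − p̂₂ = -0.0170; interval -0.0170 ± 0.04555 gives (-0.063, 0.029).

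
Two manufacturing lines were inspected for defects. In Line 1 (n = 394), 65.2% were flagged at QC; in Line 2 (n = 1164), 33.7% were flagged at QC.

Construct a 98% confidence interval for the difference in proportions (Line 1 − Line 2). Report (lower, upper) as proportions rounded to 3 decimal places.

(0.251, 0.379)

The two standard errors are √(0.6520×0.3480/394) = 0.02400 and √(0.3370×0.6630/1164) = 0.01385.
Because the samples are independent, SE_diff = √(0.02400² + 0.01385²) = 0.02771.
Using z* = 2.326 for 98%, ME = 2.326 × 0.02771 = 0.06445.
p̂₁ − p̂₂ = 0.3150; interval 0.3150 ± 0.06445 gives (0.251, 0.379).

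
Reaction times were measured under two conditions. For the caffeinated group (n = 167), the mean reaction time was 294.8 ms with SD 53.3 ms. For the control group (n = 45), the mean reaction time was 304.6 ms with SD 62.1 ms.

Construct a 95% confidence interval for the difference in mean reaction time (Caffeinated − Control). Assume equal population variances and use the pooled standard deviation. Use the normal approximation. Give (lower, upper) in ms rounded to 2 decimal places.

(-27.99, 8.39)

s_p = √[((n₁−1)s₁² + (n₂−1)s₂²)/(n₁+n₂−2)] = √[(166·53.3² + 44·62.1²)/210] = 55.2600.
SE = 55.2600·√(1/167 + 1/45) = 9.2814.
With z* = 1.960, margin = 1.960 × 9.2814 = 18.1915.
x̄₁ − x̄₂ = 294.8 − 304.6 = -9.8000; interval -9.8000 ± 18.1915 = (-27.99, 8.39).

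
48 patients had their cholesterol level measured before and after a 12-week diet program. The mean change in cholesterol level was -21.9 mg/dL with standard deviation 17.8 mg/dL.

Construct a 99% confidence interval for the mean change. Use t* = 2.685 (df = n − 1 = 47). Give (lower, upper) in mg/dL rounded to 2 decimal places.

This is a matched-pairs design, so SE = s_d/√n = 17.8/√48 = 2.5692.
Margin = 2.685 × 2.5692 = 6.8983; the interval is -21.9 ± 6.8983 = (-28.80, -15.00).

(-28.80, -15.00)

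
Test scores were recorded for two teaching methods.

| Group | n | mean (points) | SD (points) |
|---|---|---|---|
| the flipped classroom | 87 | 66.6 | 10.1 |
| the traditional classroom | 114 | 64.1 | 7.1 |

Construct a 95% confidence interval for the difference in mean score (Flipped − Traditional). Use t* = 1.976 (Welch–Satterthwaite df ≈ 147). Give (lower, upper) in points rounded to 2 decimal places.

(-0.01, 5.01)

Per-group SEs: s₁/√n₁ = 10.1/√87 = 1.0828, s₂/√n₂ = 7.1/√114 = 0.6650.
Unpooled SE of the difference: √(1.17245584 + 0.442225) = 1.2707.
Margin of error = t* · SE = 1.976 × 1.2707 = 2.5109.
x̄₁ − x̄₂ = 66.6 − 64.1 = 2.5000.
CI: 2.5000 ± 2.5109 = (-0.01, 5.01).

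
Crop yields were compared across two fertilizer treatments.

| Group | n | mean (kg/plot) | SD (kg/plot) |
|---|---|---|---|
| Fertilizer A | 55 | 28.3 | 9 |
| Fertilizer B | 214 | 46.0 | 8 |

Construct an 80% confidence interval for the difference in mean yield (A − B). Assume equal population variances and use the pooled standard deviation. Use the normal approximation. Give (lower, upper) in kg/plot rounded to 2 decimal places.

(-19.29, -16.11)

s_p = √[((n₁−1)s₁² + (n₂−1)s₂²)/(n₁+n₂−2)] = √[(54·9² + 213·8²)/267] = 8.2121.
SE = 8.2121·√(1/55 + 1/214) = 1.2415.
With z* = 1.282, margin = 1.282 × 1.2415 = 1.5916.
x̄₁ − x̄₂ = 28.3 − 46.0 = -17.7000; interval -17.7000 ± 1.5916 = (-19.29, -16.11).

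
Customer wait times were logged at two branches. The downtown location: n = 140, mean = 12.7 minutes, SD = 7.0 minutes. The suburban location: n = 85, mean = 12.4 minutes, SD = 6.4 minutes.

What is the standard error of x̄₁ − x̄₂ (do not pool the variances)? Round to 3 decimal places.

0.912

SE₁ = s₁/√n₁ = 7.0/√140 = 0.5916; SE₂ = 6.4/√85 = 0.6942.
Independent samples, unequal variances: SE_diff = √(SE₁² + SE₂²) = √(0.34999056 + 0.48191364) = 0.9121.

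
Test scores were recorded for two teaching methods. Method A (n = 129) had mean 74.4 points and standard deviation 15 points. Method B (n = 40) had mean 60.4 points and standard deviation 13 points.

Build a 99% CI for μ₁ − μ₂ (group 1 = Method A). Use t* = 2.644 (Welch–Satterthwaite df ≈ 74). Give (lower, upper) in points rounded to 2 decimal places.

SE₁ = s₁/√n₁ = 15/√129 = 1.3207; SE₂ = 13/√40 = 2.0555.
Independent samples, unequal variances: SE_diff = √(SE₁² + SE₂²) = √(1.74424849 + 4.22508025) = 2.4432.
t* = 2.644, so margin of error = 2.644 × 2.4432 = 6.4598.
Difference in means = 74.4 − 60.4 = 14.0000.
14.0000 ± 6.4598 → (7.54, 20.46).

(7.54, 20.46)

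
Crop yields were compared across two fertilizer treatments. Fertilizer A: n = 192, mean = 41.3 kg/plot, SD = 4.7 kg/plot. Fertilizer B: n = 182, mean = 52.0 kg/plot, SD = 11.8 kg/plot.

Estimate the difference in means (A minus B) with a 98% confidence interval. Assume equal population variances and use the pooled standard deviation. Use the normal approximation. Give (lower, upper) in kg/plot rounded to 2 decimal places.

(-12.84, -8.56)

s_p = √[((n₁−1)s₁² + (n₂−1)s₂²)/(n₁+n₂−2)] = √[(191·4.7² + 181·11.8²)/372] = 8.8933.
SE = 8.8933·√(1/192 + 1/182) = 0.9201.
With z* = 2.326, margin = 2.326 × 0.9201 = 2.1402.
x̄₁ − x̄₂ = 41.3 − 52.0 = -10.7000; interval -10.7000 ± 2.1402 = (-12.84, -8.56).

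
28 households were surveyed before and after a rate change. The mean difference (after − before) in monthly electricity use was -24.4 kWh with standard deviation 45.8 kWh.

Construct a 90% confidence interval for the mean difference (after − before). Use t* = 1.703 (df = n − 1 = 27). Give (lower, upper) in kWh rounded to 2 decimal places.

(-39.14, -9.66)

This is a matched-pairs design, so SE = s_d/√n = 45.8/√28 = 8.6554.
Margin = 1.703 × 8.6554 = 14.7401; the interval is -24.4 ± 14.7401 = (-39.14, -9.66).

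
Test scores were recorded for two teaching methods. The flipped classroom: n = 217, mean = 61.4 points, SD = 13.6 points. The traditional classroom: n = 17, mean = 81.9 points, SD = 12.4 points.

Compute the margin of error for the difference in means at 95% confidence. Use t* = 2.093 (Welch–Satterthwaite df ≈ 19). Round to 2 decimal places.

6.58

Standard errors of each mean: 13.6/√217 = 0.9232 and 12.4/√17 = 3.0074.
SE(x̄₁ − x̄₂) = √(0.9232² + 3.0074²) = 3.1459 for independent samples with unequal variances.
With t* = 2.093, the margin is 2.093 × 3.1459 = 6.5844.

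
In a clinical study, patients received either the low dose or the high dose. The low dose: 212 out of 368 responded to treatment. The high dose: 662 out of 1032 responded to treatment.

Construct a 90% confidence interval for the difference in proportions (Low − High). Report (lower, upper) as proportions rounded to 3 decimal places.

(-0.114, -0.016)

First, p̂₁ = 212/368 = 0.5761; p̂₂ = 662/1032 = 0.6415.
The two standard errors are √(0.5761×0.4239/368) = 0.02576 and √(0.6415×0.3585/1032) = 0.01493.
Because the samples are independent, SE_diff = √(0.02576² + 0.01493²) = 0.02977.
Using z* = 1.645 for 90%, ME = 1.645 × 0.02977 = 0.04897.
p̂₁ − p̂₂ = -0.0654; interval -0.0654 ± 0.04897 gives (-0.114, -0.016).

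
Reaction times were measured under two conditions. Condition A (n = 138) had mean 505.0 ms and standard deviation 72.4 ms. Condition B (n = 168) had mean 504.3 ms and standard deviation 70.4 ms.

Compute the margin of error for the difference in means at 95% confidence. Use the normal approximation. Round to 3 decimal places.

16.101

Standard errors of each mean: 72.4/√138 = 6.1631 and 70.4/√168 = 5.4315.
SE(x̄₁ − x̄₂) = √(6.1631² + 5.4315²) = 8.2149 for independent samples with unequal variances.
With z* = 1.960, the margin is 1.960 × 8.2149 = 16.1012.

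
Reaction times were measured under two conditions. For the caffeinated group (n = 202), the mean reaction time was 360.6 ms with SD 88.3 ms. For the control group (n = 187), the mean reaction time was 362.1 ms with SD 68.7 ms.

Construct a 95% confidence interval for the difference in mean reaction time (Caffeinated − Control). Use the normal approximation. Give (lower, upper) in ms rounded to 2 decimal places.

Per-group SEs: s₁/√n₁ = 88.3/√202 = 6.2128, s₂/√n₂ = 68.7/√187 = 5.0238.
Unpooled SE of the difference: √(38.59888384 + 25.23856644) = 7.9898.
Margin of error = z* · SE = 1.960 × 7.9898 = 15.6600.
x̄₁ − x̄₂ = 360.6 − 362.1 = -1.5000.
CI: -1.5000 ± 15.6600 = (-17.16, 14.16).

(-17.16, 14.16)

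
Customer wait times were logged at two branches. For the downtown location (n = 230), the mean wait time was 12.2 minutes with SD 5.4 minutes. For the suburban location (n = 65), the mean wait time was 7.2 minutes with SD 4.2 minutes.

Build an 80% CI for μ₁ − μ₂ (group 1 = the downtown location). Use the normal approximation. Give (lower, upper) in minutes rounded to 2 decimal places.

(4.19, 5.81)

SE₁ = s₁/√n₁ = 5.4/√230 = 0.3561; SE₂ = 4.2/√65 = 0.5209.
Independent samples, unequal variances: SE_diff = √(SE₁² + SE₂²) = √(0.12680721 + 0.27133681) = 0.6310.
z* = 1.282, so margin of error = 1.282 × 0.6310 = 0.8089.
Difference in means = 12.2 − 7.2 = 5.0000.
5.0000 ± 0.8089 → (4.19, 5.81).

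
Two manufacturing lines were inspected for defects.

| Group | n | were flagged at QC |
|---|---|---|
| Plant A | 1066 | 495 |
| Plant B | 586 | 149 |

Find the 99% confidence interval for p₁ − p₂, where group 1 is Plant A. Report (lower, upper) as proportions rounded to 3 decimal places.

p̂₁ = 495/1066 = 0.4644 and p̂₂ = 149/586 = 0.2543.
SE₁ = √(p̂₁(1−p̂₁)/n₁) = √(0.4644·0.5356/1066) = 0.01528; SE₂ = √(0.2543·0.7457/586) = 0.01799.
Independent samples: SE of the difference = √(SE₁² + SE₂²) = √(0.0002334784 + 0.0003236401) = 0.02360.
z* for 99% confidence is 2.576, so the margin of error is 2.576 × 0.02360 = 0.06079.
Point estimate p̂₁ − p̂₂ = 0.4644 − 0.2543 = 0.2101.
0.2101 ± 0.06079 → (0.149, 0.271).

(0.149, 0.271)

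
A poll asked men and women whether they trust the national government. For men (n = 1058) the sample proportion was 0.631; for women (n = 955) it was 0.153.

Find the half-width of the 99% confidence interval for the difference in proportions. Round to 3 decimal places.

0.049

Each SE is √(p̂(1−p̂)/n): √(0.6310·0.3690/1058) = 0.01483 and √(0.1530·0.8470/955) = 0.01165.
SE(p̂₁ − p̂₂) = √(SE₁² + SE₂²) = √(0.0002199289 + 0.0001357225) = 0.01886, since the two samples are independent.
At 99% confidence z* = 2.576; margin = 2.576 × 0.01886 = 0.04858.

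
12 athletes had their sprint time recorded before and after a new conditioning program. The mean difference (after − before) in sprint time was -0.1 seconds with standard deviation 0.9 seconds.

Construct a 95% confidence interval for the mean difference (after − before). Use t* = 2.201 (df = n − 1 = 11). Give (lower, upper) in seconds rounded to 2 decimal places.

(-0.67, 0.47)

Paired design: SE = s_d/√n = 0.9/√12 = 0.2598.
t* = 2.201; margin of error = 2.201 × 0.2598 = 0.5718.
-0.1 ± 0.5718 → (-0.67, 0.47).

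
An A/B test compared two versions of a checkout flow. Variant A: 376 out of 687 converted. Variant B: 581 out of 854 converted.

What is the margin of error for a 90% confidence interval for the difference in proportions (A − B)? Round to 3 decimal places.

0.041

Sample proportions: 376/687 = 0.5473, 581/854 = 0.6803.
Each SE is √(p̂(1−p̂)/n): √(0.5473·0.4527/687) = 0.01899 and √(0.6803·0.3197/854) = 0.01596.
SE(p̂₁ − p̂₂) = √(SE₁² + SE₂²) = √(0.0003606201 + 0.0002547216) = 0.02481, since the two samples are independent.
At 90% confidence z* = 1.645; margin = 1.645 × 0.02481 = 0.04081.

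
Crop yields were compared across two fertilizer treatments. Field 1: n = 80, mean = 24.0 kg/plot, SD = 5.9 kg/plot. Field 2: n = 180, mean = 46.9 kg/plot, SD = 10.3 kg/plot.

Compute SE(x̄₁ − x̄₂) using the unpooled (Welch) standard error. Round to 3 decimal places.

Per-group SEs: s₁/√n₁ = 5.9/√80 = 0.6596, s₂/√n₂ = 10.3/√180 = 0.7677.
Unpooled SE of the difference: √(0.43507216 + 0.58936329) = 1.0121.

1.012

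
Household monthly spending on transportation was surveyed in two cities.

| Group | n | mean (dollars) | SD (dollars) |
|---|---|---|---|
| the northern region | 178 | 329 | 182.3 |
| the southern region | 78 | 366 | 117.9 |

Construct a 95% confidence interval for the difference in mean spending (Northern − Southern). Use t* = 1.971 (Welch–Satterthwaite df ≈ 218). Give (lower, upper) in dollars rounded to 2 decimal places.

Per-group SEs: s₁/√n₁ = 182.3/√178 = 13.6640, s₂/√n₂ = 117.9/√78 = 13.3495.
Unpooled SE of the difference: √(186.704896 + 178.20915025) = 19.1027.
Margin of error = t* · SE = 1.971 × 19.1027 = 37.6514.
x̄₁ − x̄₂ = 329 − 366 = -37.0000.
CI: -37.0000 ± 37.6514 = (-74.65, 0.65).

(-74.65, 0.65)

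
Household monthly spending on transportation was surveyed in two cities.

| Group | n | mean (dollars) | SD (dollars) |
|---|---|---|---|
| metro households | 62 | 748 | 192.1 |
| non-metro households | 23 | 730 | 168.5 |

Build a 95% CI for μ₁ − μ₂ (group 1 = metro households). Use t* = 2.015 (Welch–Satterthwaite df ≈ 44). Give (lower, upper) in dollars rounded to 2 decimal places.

Standard errors of each mean: 192.1/√62 = 24.3967 and 168.5/√23 = 35.1347.
SE(x̄₁ − x̄₂) = √(24.3967² + 35.1347²) = 42.7744 for independent samples with unequal variances.
With t* = 2.015, the margin is 2.015 × 42.7744 = 86.1904.
x̄₁ − x̄₂ = 748 − 730 = 18.0000; the interval is 18.0000 ± 86.1904 = (-68.19, 104.19).

(-68.19, 104.19)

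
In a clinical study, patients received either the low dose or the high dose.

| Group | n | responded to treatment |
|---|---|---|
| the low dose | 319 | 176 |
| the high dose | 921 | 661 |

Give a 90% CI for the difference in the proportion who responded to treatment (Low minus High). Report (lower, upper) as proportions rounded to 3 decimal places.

First, p̂₁ = 176/319 = 0.5517; p̂₂ = 661/921 = 0.7177.
The two standard errors are √(0.5517×0.4483/319) = 0.02784 and √(0.7177×0.2823/921) = 0.01483.
Because the samples are independent, SE_diff = √(0.02784² + 0.01483²) = 0.03154.
Using z* = 1.645 for 90%, ME = 1.645 × 0.03154 = 0.05188.
p̂₁ − p̂₂ = -0.1660; interval -0.1660 ± 0.05188 gives (-0.218, -0.114).

(-0.218, -0.114)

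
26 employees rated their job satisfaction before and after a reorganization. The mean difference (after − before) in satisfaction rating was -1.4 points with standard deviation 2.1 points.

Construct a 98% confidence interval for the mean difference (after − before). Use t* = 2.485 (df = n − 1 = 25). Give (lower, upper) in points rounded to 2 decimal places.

(-2.42, -0.38)

This is a matched-pairs design, so SE = s_d/√n = 2.1/√26 = 0.4118.
Margin = 2.485 × 0.4118 = 1.0233; the interval is -1.4 ± 1.0233 = (-2.42, -0.38).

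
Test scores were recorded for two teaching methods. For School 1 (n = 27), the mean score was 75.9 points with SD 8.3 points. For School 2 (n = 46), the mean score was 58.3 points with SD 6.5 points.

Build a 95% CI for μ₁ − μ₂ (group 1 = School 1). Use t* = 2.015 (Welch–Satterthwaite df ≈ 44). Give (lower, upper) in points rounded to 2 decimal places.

(13.85, 21.35)

Standard errors of each mean: 8.3/√27 = 1.5973 and 6.5/√46 = 0.9584.
SE(x̄₁ − x̄₂) = √(1.5973² + 0.9584²) = 1.8628 for independent samples with unequal variances.
With t* = 2.015, the margin is 2.015 × 1.8628 = 3.7535.
x̄₁ − x̄₂ = 75.9 − 58.3 = 17.6000; the interval is 17.6000 ± 3.7535 = (13.85, 21.35).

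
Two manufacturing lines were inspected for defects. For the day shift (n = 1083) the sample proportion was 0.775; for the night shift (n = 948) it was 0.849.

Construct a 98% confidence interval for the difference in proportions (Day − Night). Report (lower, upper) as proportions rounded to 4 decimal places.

(-0.1140, -0.0340)

The two standard errors are √(0.7750×0.2250/1083) = 0.01269 and √(0.8490×0.1510/948) = 0.01163.
Because the samples are independent, SE_diff = √(0.01269² + 0.01163²) = 0.01721.
Using z* = 2.326 for 98%, ME = 2.326 × 0.01721 = 0.04003.
p̂₁ − p̂₂ = -0.0740; interval -0.0740 ± 0.04003 gives (-0.1140, -0.0340).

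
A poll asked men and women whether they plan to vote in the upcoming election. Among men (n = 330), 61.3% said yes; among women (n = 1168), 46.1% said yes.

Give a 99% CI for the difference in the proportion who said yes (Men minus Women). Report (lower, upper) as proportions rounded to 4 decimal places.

The two standard errors are √(0.6130×0.3870/330) = 0.02681 and √(0.4610×0.5390/1168) = 0.01459.
Because the samples are independent, SE_diff = √(0.02681² + 0.01459²) = 0.03052.
Using z* = 2.576 for 99%, ME = 2.576 × 0.03052 = 0.07862.
p̂₁ − p̂₂ = 0.1520; interval 0.1520 ± 0.07862 gives (0.0734, 0.2306).

(0.0734, 0.2306)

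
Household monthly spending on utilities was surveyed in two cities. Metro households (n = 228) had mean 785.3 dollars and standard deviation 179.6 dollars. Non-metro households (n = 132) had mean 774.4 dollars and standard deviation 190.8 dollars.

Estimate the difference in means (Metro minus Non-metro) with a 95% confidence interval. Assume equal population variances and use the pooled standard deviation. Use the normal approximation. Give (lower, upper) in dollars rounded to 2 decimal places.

s_p = √[((n₁−1)s₁² + (n₂−1)s₂²)/(n₁+n₂−2)] = √[(227·179.6² + 131·190.8²)/358] = 183.7775.
SE = 183.7775·√(1/228 + 1/132) = 20.0997.
With z* = 1.960, margin = 1.960 × 20.0997 = 39.3954.
x̄₁ − x̄₂ = 785.3 − 774.4 = 10.9000; interval 10.9000 ± 39.3954 = (-28.50, 50.30).

(-28.50, 50.30)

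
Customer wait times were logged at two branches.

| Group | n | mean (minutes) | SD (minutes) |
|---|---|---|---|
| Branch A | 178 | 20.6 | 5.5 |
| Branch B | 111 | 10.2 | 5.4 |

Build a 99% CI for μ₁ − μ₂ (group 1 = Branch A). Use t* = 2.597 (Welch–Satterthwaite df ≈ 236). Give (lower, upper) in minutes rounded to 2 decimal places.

(8.69, 12.11)

Per-group SEs: s₁/√n₁ = 5.5/√178 = 0.4122, s₂/√n₂ = 5.4/√111 = 0.5125.
Unpooled SE of the difference: √(0.16990884 + 0.26265625) = 0.6577.
Margin of error = t* · SE = 2.597 × 0.6577 = 1.7080.
x̄₁ − x̄₂ = 20.6 − 10.2 = 10.4000.
CI: 10.4000 ± 1.7080 = (8.69, 12.11).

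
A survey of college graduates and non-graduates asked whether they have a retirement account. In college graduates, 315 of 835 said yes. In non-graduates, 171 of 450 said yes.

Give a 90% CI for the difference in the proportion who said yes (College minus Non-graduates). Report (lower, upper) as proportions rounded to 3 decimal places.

First, p̂₁ = 315/835 = 0.3772; p̂₂ = 171/450 = 0.3800.
The two standard errors are √(0.3772×0.6228/835) = 0.01677 and √(0.3800×0.6200/450) = 0.02288.
Because the samples are independent, SE_diff = √(0.01677² + 0.02288²) = 0.02837.
Using z* = 1.645 for 90%, ME = 1.645 × 0.02837 = 0.04667.
p̂₁ − p̂₂ = -0.0028; interval -0.0028 ± 0.04667 gives (-0.049, 0.044).

(-0.049, 0.044)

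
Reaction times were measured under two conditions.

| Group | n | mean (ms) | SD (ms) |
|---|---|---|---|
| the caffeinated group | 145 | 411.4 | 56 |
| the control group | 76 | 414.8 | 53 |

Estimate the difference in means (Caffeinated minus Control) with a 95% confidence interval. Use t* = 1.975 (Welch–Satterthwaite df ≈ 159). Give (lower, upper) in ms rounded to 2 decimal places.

(-18.52, 11.72)

Standard errors of each mean: 56/√145 = 4.6505 and 53/√76 = 6.0795.
SE(x̄₁ − x̄₂) = √(4.6505² + 6.0795²) = 7.6542 for independent samples with unequal variances.
With t* = 1.975, the margin is 1.975 × 7.6542 = 15.1170.
x̄₁ − x̄₂ = 411.4 − 414.8 = -3.4000; the interval is -3.4000 ± 15.1170 = (-18.52, 11.72).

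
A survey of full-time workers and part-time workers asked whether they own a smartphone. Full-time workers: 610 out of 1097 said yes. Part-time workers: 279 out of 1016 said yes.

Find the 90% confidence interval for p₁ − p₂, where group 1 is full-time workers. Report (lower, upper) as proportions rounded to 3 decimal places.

First, p̂₁ = 610/1097 = 0.5561; p̂₂ = 279/1016 = 0.2746.
The two standard errors are √(0.5561×0.4439/1097) = 0.01500 and √(0.2746×0.7254/1016) = 0.01400.
Because the samples are independent, SE_diff = √(0.01500² + 0.01400²) = 0.02052.
Using z* = 1.645 for 90%, ME = 1.645 × 0.02052 = 0.03376.
p̂₁ − p̂₂ = 0.2815; interval 0.2815 ± 0.03376 gives (0.248, 0.315).

(0.248, 0.315)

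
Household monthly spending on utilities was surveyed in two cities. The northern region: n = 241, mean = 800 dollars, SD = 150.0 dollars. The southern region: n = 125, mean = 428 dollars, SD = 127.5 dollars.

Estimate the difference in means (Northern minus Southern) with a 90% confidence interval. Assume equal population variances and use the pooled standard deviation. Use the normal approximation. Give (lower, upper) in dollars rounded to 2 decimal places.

s_p = √[((n₁−1)s₁² + (n₂−1)s₂²)/(n₁+n₂−2)] = √[(240·150.0² + 124·127.5²)/364] = 142.7340.
SE = 142.7340·√(1/241 + 1/125) = 15.7327.
With z* = 1.645, margin = 1.645 × 15.7327 = 25.8803.
x̄₁ − x̄₂ = 800 − 428 = 372.0000; interval 372.0000 ± 25.8803 = (346.12, 397.88).

(346.12, 397.88)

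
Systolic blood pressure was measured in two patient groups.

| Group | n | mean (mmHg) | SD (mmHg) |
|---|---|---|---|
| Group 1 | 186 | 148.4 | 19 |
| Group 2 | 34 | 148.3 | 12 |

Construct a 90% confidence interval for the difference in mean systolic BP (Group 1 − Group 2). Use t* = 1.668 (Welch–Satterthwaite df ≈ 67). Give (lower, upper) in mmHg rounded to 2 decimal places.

Per-group SEs: s₁/√n₁ = 19/√186 = 1.3931, s₂/√n₂ = 12/√34 = 2.0580.
Unpooled SE of the difference: √(1.94072761 + 4.235364) = 2.4852.
Margin of error = t* · SE = 1.668 × 2.4852 = 4.1453.
x̄₁ − x̄₂ = 148.4 − 148.3 = 0.1000.
CI: 0.1000 ± 4.1453 = (-4.05, 4.25).

(-4.05, 4.25)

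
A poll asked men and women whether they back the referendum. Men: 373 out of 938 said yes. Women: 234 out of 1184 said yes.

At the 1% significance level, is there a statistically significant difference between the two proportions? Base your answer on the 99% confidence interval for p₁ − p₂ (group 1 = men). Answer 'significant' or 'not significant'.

significant

Sample proportions: 373/938 = 0.3977, 234/1184 = 0.1976.
Each SE is √(p̂(1−p̂)/n): √(0.3977·0.6023/938) = 0.01598 and √(0.1976·0.8024/1184) = 0.01157.
SE(p̂₁ − p̂₂) = √(SE₁² + SE₂²) = √(0.0002553604 + 0.0001338649) = 0.01973, since the two samples are independent.
At 99% confidence z* = 2.576; margin = 2.576 × 0.01973 = 0.05082.
The difference is 0.3977 − 0.1976 = 0.2001, so the interval is 0.2001 ± 0.05082 = (0.14928, 0.25092).
The interval (0.14928, 0.25092) does not contain 0, so the difference is significant.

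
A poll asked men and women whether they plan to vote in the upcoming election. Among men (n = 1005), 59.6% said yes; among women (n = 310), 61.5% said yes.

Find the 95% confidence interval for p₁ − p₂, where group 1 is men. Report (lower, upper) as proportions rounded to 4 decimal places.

(-0.0811, 0.0431)

SE₁ = √(p̂₁(1−p̂₁)/n₁) = √(0.5960·0.4040/1005) = 0.01548; SE₂ = √(0.6150·0.3850/310) = 0.02764.
Independent samples: SE of the difference = √(SE₁² + SE₂²) = √(0.0002396304 + 0.0007639696) = 0.03168.
z* for 95% confidence is 1.960, so the margin of error is 1.960 × 0.03168 = 0.06209.
Point estimate p̂₁ − p̂₂ = 0.5960 − 0.6150 = -0.0190.
-0.0190 ± 0.06209 → (-0.0811, 0.0431).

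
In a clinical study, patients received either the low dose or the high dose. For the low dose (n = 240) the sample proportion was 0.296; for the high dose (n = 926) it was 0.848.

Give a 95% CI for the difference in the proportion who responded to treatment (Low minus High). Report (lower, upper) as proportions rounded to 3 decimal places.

(-0.614, -0.490)

Each SE is √(p̂(1−p̂)/n): √(0.2960·0.7040/240) = 0.02947 and √(0.8480·0.1520/926) = 0.01180.
SE(p̂₁ − p̂₂) = √(SE₁² + SE₂²) = √(0.0008684809 + 0.00013924) = 0.03174, since the two samples are independent.
At 95% confidence z* = 1.960; margin = 1.960 × 0.03174 = 0.06221.
The difference is 0.2960 − 0.8480 = -0.5520, so the interval is -0.5520 ± 0.06221 = (-0.614, -0.490).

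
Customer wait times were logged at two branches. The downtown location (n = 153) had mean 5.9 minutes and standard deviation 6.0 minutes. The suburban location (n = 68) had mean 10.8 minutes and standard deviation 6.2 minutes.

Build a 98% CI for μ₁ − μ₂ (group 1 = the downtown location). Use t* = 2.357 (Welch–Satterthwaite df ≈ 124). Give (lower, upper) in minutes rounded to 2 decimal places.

SE₁ = s₁/√n₁ = 6.0/√153 = 0.4851; SE₂ = 6.2/√68 = 0.7519.
Independent samples, unequal variances: SE_diff = √(SE₁² + SE₂²) = √(0.23532201 + 0.56535361) = 0.8948.
t* = 2.357, so margin of error = 2.357 × 0.8948 = 2.1090.
Difference in means = 5.9 − 10.8 = -4.9000.
-4.9000 ± 2.1090 → (-7.01, -2.79).

(-7.01, -2.79)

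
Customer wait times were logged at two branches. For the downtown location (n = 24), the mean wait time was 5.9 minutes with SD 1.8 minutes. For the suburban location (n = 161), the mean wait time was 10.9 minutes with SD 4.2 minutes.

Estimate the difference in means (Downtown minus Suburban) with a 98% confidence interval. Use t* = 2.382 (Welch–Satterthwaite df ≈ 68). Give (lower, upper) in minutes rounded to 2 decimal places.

SE₁ = s₁/√n₁ = 1.8/√24 = 0.3674; SE₂ = 4.2/√161 = 0.3310.
Independent samples, unequal variances: SE_diff = √(SE₁² + SE₂²) = √(0.13498276 + 0.109561) = 0.4945.
t* = 2.382, so margin of error = 2.382 × 0.4945 = 1.1779.
Difference in means = 5.9 − 10.9 = -5.0000.
-5.0000 ± 1.1779 → (-6.18, -3.82).

(-6.18, -3.82)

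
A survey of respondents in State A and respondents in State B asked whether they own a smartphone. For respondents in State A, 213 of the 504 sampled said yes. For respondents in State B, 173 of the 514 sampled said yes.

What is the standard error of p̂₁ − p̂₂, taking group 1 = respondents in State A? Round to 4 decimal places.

0.0303

First, p̂₁ = 213/504 = 0.4226; p̂₂ = 173/514 = 0.3366.
The two standard errors are √(0.4226×0.5774/504) = 0.02200 and √(0.3366×0.6634/514) = 0.02084.
Because the samples are independent, SE_diff = √(0.02200² + 0.02084²) = 0.03030.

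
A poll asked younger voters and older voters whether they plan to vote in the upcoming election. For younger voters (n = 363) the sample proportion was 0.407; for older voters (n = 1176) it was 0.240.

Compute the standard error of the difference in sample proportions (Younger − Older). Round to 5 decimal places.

0.02864

The two standard errors are √(0.4070×0.5930/363) = 0.02579 and √(0.2400×0.7600/1176) = 0.01245.
Because the samples are independent, SE_diff = √(0.02579² + 0.01245²) = 0.02864.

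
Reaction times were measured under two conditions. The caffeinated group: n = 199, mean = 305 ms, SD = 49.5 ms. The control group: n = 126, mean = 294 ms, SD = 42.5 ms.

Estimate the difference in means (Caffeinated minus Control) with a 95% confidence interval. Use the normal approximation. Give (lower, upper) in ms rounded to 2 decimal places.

(0.88, 21.12)

Per-group SEs: s₁/√n₁ = 49.5/√199 = 3.5090, s₂/√n₂ = 42.5/√126 = 3.7862.
Unpooled SE of the difference: √(12.313081 + 14.33531044) = 5.1622.
Margin of error = z* · SE = 1.960 × 5.1622 = 10.1179.
x̄₁ − x̄₂ = 305 − 294 = 11.0000.
CI: 11.0000 ± 10.1179 = (0.88, 21.12).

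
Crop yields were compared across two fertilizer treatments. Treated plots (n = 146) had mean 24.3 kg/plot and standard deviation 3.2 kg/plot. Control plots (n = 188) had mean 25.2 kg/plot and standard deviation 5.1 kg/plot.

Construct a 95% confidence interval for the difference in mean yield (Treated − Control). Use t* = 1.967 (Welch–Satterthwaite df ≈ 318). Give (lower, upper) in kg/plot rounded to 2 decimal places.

(-1.80, 0.00)

SE₁ = s₁/√n₁ = 3.2/√146 = 0.2648; SE₂ = 5.1/√188 = 0.3720.
Independent samples, unequal variances: SE_diff = √(SE₁² + SE₂²) = √(0.07011904 + 0.138384) = 0.4566.
t* = 1.967, so margin of error = 1.967 × 0.4566 = 0.8981.
Difference in means = 24.3 − 25.2 = -0.9000.
-0.9000 ± 0.8981 → (-1.80, 0.00).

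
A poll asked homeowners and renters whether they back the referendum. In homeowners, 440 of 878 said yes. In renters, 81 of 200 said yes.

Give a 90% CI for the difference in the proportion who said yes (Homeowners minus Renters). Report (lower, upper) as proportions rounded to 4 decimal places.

(0.0326, 0.1596)

Sample proportions: 440/878 = 0.5011, 81/200 = 0.4050.
Each SE is √(p̂(1−p̂)/n): √(0.5011·0.4989/878) = 0.01687 and √(0.4050·0.5950/200) = 0.03471.
SE(p̂₁ − p̂₂) = √(SE₁² + SE₂²) = √(0.0002845969 + 0.0012047841) = 0.03859, since the two samples are independent.
At 90% confidence z* = 1.645; margin = 1.645 × 0.03859 = 0.06348.
The difference is 0.5011 − 0.4050 = 0.0961, so the interval is 0.0961 ± 0.06348 = (0.0326, 0.1596).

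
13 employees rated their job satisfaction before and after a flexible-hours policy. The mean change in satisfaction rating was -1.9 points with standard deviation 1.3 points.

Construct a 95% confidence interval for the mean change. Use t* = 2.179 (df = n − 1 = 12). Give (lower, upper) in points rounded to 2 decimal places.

Paired design: SE = s_d/√n = 1.3/√13 = 0.3606.
t* = 2.179; margin of error = 2.179 × 0.3606 = 0.7857.
-1.9 ± 0.7857 → (-2.69, -1.11).

(-2.69, -1.11)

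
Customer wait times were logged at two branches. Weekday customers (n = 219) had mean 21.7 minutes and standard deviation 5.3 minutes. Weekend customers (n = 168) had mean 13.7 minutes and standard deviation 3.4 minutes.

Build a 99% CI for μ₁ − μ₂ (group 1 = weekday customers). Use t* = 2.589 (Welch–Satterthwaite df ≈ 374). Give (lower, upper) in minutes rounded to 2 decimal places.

SE₁ = s₁/√n₁ = 5.3/√219 = 0.3581; SE₂ = 3.4/√168 = 0.2623.
Independent samples, unequal variances: SE_diff = √(SE₁² + SE₂²) = √(0.12823561 + 0.06880129) = 0.4439.
t* = 2.589, so margin of error = 2.589 × 0.4439 = 1.1493.
Difference in means = 21.7 − 13.7 = 8.0000.
8.0000 ± 1.1493 → (6.85, 9.15).

(6.85, 9.15)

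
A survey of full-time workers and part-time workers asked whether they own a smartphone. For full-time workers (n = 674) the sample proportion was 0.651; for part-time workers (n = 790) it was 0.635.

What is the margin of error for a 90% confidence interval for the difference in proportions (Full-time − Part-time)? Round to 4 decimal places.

SE₁ = √(p̂₁(1−p̂₁)/n₁) = √(0.6510·0.3490/674) = 0.01836; SE₂ = √(0.6350·0.3650/790) = 0.01713.
Independent samples: SE of the difference = √(SE₁² + SE₂²) = √(0.0003370896 + 0.0002934369) = 0.02511.
z* for 90% confidence is 1.645, so the margin of error is 1.645 × 0.02511 = 0.04131.

0.0413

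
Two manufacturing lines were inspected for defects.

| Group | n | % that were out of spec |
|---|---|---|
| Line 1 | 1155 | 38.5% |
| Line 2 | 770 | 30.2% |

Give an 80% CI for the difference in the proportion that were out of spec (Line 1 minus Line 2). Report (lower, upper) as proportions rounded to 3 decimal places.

SE₁ = √(p̂₁(1−p̂₁)/n₁) = √(0.3850·0.6150/1155) = 0.01432; SE₂ = √(0.3020·0.6980/770) = 0.01655.
Independent samples: SE of the difference = √(SE₁² + SE₂²) = √(0.0002050624 + 0.0002739025) = 0.02189.
z* for 80% confidence is 1.282, so the margin of error is 1.282 × 0.02189 = 0.02806.
Point estimate p̂₁ − p̂₂ = 0.3850 − 0.3020 = 0.0830.
0.0830 ± 0.02806 → (0.055, 0.111).

(0.055, 0.111)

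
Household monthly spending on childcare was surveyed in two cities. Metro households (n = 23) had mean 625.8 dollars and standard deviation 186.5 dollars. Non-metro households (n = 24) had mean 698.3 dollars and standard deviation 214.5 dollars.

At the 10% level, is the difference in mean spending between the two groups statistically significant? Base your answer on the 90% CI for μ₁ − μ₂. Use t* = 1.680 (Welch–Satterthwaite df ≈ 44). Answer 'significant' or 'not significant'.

SE₁ = s₁/√n₁ = 186.5/√23 = 38.8879; SE₂ = 214.5/√24 = 43.7846.
Independent samples, unequal variances: SE_diff = √(SE₁² + SE₂²) = √(1512.26876641 + 1917.09119716) = 58.5607.
t* = 1.680, so margin of error = 1.680 × 58.5607 = 98.3820.
Difference in means = 625.8 − 698.3 = -72.5000.
-72.5000 ± 98.3820 → (-170.8820, 25.8820).
The interval (-170.8820, 25.8820) contains 0, so the difference is not significant.

not significant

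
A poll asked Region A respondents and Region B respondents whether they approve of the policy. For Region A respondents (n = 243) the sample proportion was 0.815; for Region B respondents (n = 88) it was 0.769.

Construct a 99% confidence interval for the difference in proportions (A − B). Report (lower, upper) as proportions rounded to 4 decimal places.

(-0.0863, 0.1783)

SE₁ = √(p̂₁(1−p̂₁)/n₁) = √(0.8150·0.1850/243) = 0.02491; SE₂ = √(0.7690·0.2310/88) = 0.04493.
Independent samples: SE of the difference = √(SE₁² + SE₂²) = √(0.0006205081 + 0.0020187049) = 0.05137.
z* for 99% confidence is 2.576, so the margin of error is 2.576 × 0.05137 = 0.13233.
Point estimate p̂₁ − p̂₂ = 0.8150 − 0.7690 = 0.0460.
0.0460 ± 0.13233 → (-0.0863, 0.1783).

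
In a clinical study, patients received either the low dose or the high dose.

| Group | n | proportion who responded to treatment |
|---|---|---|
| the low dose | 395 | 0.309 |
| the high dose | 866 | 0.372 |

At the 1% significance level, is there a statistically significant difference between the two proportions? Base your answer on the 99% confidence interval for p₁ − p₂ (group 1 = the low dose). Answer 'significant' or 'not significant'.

Each SE is √(p̂(1−p̂)/n): √(0.3090·0.6910/395) = 0.02325 and √(0.3720·0.6280/866) = 0.01642.
SE(p̂₁ − p̂₂) = √(SE₁² + SE₂²) = √(0.0005405625 + 0.0002696164) = 0.02846, since the two samples are independent.
At 99% confidence z* = 2.576; margin = 2.576 × 0.02846 = 0.07331.
The difference is 0.3090 − 0.3720 = -0.0630, so the interval is -0.0630 ± 0.07331 = (-0.13631, 0.01031).
The interval (-0.13631, 0.01031) contains 0, so the difference is not significant.

not significant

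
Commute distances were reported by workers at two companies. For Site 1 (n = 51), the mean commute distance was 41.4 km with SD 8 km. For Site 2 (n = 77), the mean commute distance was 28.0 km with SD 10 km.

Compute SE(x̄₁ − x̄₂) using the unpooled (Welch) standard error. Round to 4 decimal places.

1.5980

Standard errors of each mean: 8/√51 = 1.1202 and 10/√77 = 1.1396.
SE(x̄₁ − x̄₂) = √(1.1202² + 1.1396²) = 1.5980 for independent samples with unequal variances.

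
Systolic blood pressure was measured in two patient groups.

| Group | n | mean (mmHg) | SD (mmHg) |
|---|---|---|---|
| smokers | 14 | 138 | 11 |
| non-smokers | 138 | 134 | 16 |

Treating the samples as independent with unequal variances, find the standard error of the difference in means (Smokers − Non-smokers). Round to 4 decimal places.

SE₁ = s₁/√n₁ = 11/√14 = 2.9399; SE₂ = 16/√138 = 1.3620.
Independent samples, unequal variances: SE_diff = √(SE₁² + SE₂²) = √(8.64301201 + 1.855044) = 3.2401.

3.2401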